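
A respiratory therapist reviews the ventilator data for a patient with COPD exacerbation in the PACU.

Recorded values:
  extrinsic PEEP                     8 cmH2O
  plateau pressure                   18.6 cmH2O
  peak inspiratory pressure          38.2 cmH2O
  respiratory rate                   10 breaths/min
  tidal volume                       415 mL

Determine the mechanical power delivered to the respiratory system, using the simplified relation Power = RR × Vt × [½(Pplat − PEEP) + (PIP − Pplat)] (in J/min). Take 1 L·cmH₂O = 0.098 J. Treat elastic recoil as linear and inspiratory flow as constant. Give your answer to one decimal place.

Per-breath work = Vt × [½(Pplat−PEEP) + (PIP−Pplat)] = 0.415 × [0.5×10.6 + 19.6] = 0.415 × 24.9 = 10.334 L·cmH2O.
Power = 10 × 10.334 = 103.34 L·cmH2O/min.
× 0.098 J/(L·cmH2O) → 10.127 J/min.

10.1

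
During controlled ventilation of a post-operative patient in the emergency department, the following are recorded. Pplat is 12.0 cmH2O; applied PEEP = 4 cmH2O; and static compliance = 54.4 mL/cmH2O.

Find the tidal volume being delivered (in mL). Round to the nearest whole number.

Vt = Cstat × (Pplat − PEEP) = 54.4 × (12.0 − 4) = 54.4 × 8.0 = 435.2 mL.

435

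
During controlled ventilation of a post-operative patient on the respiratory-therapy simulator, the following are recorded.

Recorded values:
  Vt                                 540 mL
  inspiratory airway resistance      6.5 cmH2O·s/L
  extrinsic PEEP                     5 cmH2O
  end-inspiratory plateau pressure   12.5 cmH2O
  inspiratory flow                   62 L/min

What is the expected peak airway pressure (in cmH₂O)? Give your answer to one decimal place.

Flow: 62 L/min ÷ 60 = 1.0333 L/s.
PIP = Pplat + Raw × flow = 12.5 + 6.5 × 1.0333 = 12.5 + 6.716 = 19.216 cmH2O.

19.2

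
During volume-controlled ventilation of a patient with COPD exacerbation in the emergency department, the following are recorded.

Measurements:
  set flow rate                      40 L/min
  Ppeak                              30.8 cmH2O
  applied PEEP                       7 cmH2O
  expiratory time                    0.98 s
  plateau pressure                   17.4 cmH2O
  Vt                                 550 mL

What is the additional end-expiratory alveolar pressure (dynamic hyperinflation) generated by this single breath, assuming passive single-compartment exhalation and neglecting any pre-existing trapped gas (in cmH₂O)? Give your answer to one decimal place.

4.1

Flow: 40 L/min ÷ 60 = 0.6667 L/s.
R = (PIP − Pplat)/V̇ = (30.8 − 17.4) / 0.6667 = 13.4/0.6667 = 20.099 cmH2O·s/L.
C = Vt/(Pplat − PEEP) = 550.0 / (17.4 − 7) = 550.0/10.4 = 52.885 mL/cmH2O.
τ = R × C = 20.099 × 0.05289 L/cmH2O = 1.063 s.
Fraction remaining = e^(−Te/τ) = e^(−0.98/1.063) = 0.3978; trapped volume = 550.0 × 0.3978 = 218.79 mL.
Additional alveolar pressure from trapping ≈ V_trapped / C = 218.79 / 52.885 = 4.137 cmH2O.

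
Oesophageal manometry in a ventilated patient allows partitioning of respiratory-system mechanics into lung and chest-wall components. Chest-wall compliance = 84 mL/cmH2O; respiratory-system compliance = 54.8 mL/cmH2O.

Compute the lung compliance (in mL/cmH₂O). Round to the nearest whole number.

158

1/CL = 1/Crs − 1/Ccw.
1/CL = 1/54.8 − 1/84 = 0.006343.
CL = 157.65 mL/cmH2O.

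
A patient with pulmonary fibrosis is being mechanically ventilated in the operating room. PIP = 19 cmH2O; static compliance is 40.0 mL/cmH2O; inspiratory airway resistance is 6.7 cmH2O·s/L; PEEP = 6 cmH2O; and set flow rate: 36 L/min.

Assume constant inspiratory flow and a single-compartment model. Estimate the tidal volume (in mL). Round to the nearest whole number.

359

Flow: 36 L/min ÷ 60 = 0.6 L/s.
Equation of motion (constant flow): PIP = Vt/C + R·V̇ + PEEP.
Vt/C = PIP − R·V̇ − PEEP = 19 − 4.02 − 6 = 8.98 cmH2O.
Vt = C × 8.98 = 40.0 × 8.98 = 359.2 mL.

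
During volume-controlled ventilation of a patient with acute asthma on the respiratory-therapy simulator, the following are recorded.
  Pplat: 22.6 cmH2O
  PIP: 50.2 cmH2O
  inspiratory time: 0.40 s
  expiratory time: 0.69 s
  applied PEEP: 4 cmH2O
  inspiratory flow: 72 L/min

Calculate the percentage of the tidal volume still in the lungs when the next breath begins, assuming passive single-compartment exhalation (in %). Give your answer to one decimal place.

31.3

Flow: 72 L/min ÷ 60 = 1.2 L/s.
Vt = flow × Ti = 1.2 L/s × 0.40 s × 1000 mL/L = 480.0 mL.
R = (PIP − Pplat)/V̇ = (50.2 − 22.6) / 1.2 = 27.6/1.2 = 23.0 cmH2O·s/L.
C = Vt/(Pplat − PEEP) = 480.0 / (22.6 − 4) = 480.0/18.6 = 25.806 mL/cmH2O.
τ = R × C = 23.0 × 0.02581 L/cmH2O = 0.5936 s.
Fraction remaining at end-expiration = e^(−Te/τ) = e^(−0.69/0.5936) = 0.3127 → 31.27%.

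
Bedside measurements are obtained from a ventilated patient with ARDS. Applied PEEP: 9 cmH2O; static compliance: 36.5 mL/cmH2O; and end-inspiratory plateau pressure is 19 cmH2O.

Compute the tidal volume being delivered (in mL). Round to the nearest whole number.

Vt = Cstat × (Pplat − PEEP) = 36.5 × (19 − 9) = 36.5 × 10.0 = 365.0 mL.

365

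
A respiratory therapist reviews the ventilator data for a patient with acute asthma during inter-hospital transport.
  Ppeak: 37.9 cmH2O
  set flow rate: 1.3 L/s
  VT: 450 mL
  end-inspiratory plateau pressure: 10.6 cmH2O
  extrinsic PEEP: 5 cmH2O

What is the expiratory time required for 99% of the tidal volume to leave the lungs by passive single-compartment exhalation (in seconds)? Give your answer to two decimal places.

R = (PIP − Pplat)/V̇ = (37.9 − 10.6) / 1.3 = 27.3/1.3 = 21.0 cmH2O·s/L.
C = Vt/(Pplat − PEEP) = 450.0 / (10.6 − 5) = 450.0/5.6 = 80.357 mL/cmH2O.
τ = R × C = 21.0 × 0.08036 L/cmH2O = 1.688 s.
t = −τ·ln(1 − 0.99) = −1.688·ln(0.01) = 7.774 s.

7.77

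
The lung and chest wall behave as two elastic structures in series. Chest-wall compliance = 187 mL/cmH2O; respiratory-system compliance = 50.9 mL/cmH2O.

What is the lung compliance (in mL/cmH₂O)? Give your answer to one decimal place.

1/CL = 1/Crs − 1/Ccw.
1/CL = 1/50.9 − 1/187 = 0.0143.
CL = 69.93 mL/cmH2O.

69.9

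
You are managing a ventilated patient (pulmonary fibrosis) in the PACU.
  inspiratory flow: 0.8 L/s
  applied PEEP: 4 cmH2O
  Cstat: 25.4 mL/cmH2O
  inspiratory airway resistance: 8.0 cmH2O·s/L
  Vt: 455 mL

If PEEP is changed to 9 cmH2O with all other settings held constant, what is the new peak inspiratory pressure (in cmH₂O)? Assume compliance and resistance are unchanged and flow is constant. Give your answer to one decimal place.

33.3

PIP = Vt/C + R·V̇ + PEEP (constant-flow equation of motion).
Only the baseline term changes: ΔPIP = ΔPEEP = 9 − 4 = 5.0 cmH2O.
Original PIP = 455/25.4 + 8.0×0.8 + 4 = 28.313 cmH2O; new PIP = 28.313 + (5.0) = 33.313 cmH2O.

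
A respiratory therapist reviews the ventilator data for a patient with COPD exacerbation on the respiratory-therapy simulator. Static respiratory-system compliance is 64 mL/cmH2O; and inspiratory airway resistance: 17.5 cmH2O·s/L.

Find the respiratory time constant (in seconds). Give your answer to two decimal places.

1.12

τ = R × C = 17.5 × 64 mL/cmH2O = 17.5 × 0.064 L/cmH2O = 1.12 s.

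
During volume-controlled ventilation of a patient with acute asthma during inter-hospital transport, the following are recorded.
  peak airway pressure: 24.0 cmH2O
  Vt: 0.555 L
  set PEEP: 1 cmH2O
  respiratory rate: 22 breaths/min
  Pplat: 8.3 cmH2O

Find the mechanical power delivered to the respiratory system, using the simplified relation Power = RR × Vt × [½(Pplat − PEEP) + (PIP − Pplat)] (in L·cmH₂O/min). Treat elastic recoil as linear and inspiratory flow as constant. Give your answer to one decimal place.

236.3

Per-breath work = Vt × [½(Pplat−PEEP) + (PIP−Pplat)] = 0.555 × [0.5×7.3 + 15.7] = 0.555 × 19.35 = 10.739 L·cmH2O.
Power = 22 × 10.739 = 236.26 L·cmH2O/min.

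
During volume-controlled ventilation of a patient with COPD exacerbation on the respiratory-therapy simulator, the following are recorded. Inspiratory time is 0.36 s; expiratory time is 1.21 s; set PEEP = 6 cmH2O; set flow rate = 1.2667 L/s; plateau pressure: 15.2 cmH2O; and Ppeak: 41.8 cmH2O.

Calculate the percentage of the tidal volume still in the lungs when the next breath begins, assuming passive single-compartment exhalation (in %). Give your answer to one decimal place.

Vt = flow × Ti = 1.2667 L/s × 0.36 s × 1000 mL/L = 456.01 mL.
R = (PIP − Pplat)/V̇ = (41.8 − 15.2) / 1.2667 = 26.6/1.2667 = 20.999 cmH2O·s/L.
C = Vt/(Pplat − PEEP) = 456.01 / (15.2 − 6) = 456.01/9.2 = 49.566 mL/cmH2O.
τ = R × C = 20.999 × 0.04957 L/cmH2O = 1.041 s.
Fraction remaining at end-expiration = e^(−Te/τ) = e^(−1.21/1.041) = 0.3128 → 31.28%.

31.3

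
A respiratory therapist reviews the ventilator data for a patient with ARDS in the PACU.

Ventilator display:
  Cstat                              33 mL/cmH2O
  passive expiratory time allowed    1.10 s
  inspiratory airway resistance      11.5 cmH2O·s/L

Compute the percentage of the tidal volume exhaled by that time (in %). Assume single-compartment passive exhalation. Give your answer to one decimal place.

τ = R × C = 11.5 × 33 mL/cmH2O = 11.5 × 0.033 L/cmH2O = 0.3795 s.
Passive exhalation: V(t)/V₀ = e^(−t/τ) = e^(−1.10/0.3795) = 0.0551.
Fraction exhaled = 1 − 0.0551 = 0.9449 → 94.49%.

94.5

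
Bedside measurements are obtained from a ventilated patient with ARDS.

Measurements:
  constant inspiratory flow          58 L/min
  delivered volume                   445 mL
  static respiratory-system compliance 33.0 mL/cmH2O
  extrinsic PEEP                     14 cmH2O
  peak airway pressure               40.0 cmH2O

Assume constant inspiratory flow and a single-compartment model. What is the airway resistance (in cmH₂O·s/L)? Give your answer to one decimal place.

Flow: 58 L/min ÷ 60 = 0.9667 L/s.
Equation of motion (constant flow): PIP = Vt/C + R·V̇ + PEEP.
R·V̇ = PIP − Vt/C − PEEP = 40.0 − 445/33.0 − 14 = 40.0 − 13.485 − 14 = 12.515 cmH2O.
R = 12.515 / 0.9667 = 12.946 cmH2O·s/L.

12.9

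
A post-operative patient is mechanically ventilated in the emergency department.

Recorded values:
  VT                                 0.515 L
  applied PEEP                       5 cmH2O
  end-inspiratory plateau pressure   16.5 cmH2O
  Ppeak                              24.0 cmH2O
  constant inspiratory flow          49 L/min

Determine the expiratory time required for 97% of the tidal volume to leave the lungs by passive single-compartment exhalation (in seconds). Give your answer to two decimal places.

Flow: 49 L/min ÷ 60 = 0.8167 L/s.
R = (PIP − Pplat)/V̇ = (24.0 − 16.5) / 0.8167 = 7.5/0.8167 = 9.183 cmH2O·s/L.
C = Vt/(Pplat − PEEP) = 515.0 / (16.5 − 5) = 515.0/11.5 = 44.783 mL/cmH2O.
τ = R × C = 9.183 × 0.04478 L/cmH2O = 0.4112 s.
t = −τ·ln(1 − 0.97) = −0.4112·ln(0.03) = 1.442 s.

1.44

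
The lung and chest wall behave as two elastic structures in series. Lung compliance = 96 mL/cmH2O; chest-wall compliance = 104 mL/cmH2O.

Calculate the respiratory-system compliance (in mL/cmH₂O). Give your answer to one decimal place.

49.9

Lung and chest wall are elastances in series: 1/Crs = 1/CL + 1/Ccw.
1/Crs = 1/96 + 1/104 = 0.02003.
Crs = 49.925 mL/cmH2O.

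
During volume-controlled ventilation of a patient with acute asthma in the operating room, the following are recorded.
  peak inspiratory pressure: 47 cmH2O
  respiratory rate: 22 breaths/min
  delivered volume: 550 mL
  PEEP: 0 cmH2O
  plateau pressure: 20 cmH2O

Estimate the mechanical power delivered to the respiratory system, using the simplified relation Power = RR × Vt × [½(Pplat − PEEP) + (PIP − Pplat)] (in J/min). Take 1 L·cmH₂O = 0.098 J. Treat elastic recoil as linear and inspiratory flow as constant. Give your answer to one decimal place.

Per-breath work = Vt × [½(Pplat−PEEP) + (PIP−Pplat)] = 0.550 × [0.5×20.0 + 27.0] = 0.550 × 37.0 = 20.35 L·cmH2O.
Power = 22 × 20.35 = 447.7 L·cmH2O/min.
× 0.098 J/(L·cmH2O) → 43.875 J/min.

43.9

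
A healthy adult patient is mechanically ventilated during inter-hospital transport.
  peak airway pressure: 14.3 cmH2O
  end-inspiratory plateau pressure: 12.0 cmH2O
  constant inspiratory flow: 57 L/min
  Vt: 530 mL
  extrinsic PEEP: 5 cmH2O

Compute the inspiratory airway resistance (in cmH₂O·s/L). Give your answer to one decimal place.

Flow: 57 L/min ÷ 60 = 0.95 L/s.
Raw = (PIP − Pplat) / flow = (14.3 − 12.0) / 0.95 = 2.3 / 0.95 = 2.421 cmH2O·s/L.

2.4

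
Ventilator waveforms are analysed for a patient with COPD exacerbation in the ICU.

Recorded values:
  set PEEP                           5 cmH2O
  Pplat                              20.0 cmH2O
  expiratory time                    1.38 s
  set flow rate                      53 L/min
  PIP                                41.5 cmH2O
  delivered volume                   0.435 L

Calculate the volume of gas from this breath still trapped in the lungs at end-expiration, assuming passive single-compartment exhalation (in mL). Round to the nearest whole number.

62

Flow: 53 L/min ÷ 60 = 0.8833 L/s.
R = (PIP − Pplat)/V̇ = (41.5 − 20.0) / 0.8833 = 21.5/0.8833 = 24.341 cmH2O·s/L.
C = Vt/(Pplat − PEEP) = 435.0 / (20.0 − 5) = 435.0/15.0 = 29.0 mL/cmH2O.
τ = R × C = 24.341 × 0.029 L/cmH2O = 0.7059 s.
Fraction remaining = e^(−Te/τ) = e^(−1.38/0.7059) = 0.1416.
Trapped volume = 435.0 × 0.1416 = 61.596 mL.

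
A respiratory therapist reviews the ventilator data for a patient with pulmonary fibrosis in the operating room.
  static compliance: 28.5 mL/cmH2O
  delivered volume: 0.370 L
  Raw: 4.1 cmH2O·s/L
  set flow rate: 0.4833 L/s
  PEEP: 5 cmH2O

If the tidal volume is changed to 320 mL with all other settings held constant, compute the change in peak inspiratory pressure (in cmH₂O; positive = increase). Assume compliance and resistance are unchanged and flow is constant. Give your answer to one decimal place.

PIP = Vt/C + R·V̇ + PEEP (constant-flow equation of motion).
Only the elastic term changes: ΔPIP = ΔVt / C = (320 − 370) / 28.5 = -1.754 cmH2O.

-1.8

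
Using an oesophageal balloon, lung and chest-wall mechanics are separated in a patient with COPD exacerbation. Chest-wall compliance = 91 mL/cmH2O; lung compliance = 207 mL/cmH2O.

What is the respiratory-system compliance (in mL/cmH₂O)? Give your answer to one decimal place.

63.2

Lung and chest wall are elastances in series: 1/Crs = 1/CL + 1/Ccw.
1/Crs = 1/207 + 1/91 = 0.01582.
Crs = 63.211 mL/cmH2O.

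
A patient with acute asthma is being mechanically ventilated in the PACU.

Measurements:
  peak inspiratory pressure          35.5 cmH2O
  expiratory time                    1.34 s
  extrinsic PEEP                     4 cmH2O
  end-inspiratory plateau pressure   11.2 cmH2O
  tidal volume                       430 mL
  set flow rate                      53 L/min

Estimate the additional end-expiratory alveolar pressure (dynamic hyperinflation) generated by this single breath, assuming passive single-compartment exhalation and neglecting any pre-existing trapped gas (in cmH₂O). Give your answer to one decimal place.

Flow: 53 L/min ÷ 60 = 0.8833 L/s.
R = (PIP − Pplat)/V̇ = (35.5 − 11.2) / 0.8833 = 24.3/0.8833 = 27.51 cmH2O·s/L.
C = Vt/(Pplat − PEEP) = 430.0 / (11.2 − 4) = 430.0/7.2 = 59.722 mL/cmH2O.
τ = R × C = 27.51 × 0.05972 L/cmH2O = 1.643 s.
Fraction remaining = e^(−Te/τ) = e^(−1.34/1.643) = 0.4424; trapped volume = 430.0 × 0.4424 = 190.23 mL.
Additional alveolar pressure from trapping ≈ V_trapped / C = 190.23 / 59.722 = 3.185 cmH2O.

3.2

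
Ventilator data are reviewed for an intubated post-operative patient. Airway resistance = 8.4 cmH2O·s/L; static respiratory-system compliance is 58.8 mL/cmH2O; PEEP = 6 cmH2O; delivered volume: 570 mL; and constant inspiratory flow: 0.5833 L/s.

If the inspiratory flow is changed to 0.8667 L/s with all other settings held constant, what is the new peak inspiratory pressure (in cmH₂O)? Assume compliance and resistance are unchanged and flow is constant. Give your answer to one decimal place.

PIP = Vt/C + R·V̇ + PEEP (constant-flow equation of motion).
Only the resistive term changes: ΔPIP = R × ΔV̇ = 8.4 × (0.8667 − 0.5833) = 8.4 × 0.2834 = 2.381 cmH2O.
Original PIP = 570/58.8 + 8.4×0.5833 + 6 = 20.594 cmH2O; new PIP = 20.594 + (2.381) = 22.975 cmH2O.

23.0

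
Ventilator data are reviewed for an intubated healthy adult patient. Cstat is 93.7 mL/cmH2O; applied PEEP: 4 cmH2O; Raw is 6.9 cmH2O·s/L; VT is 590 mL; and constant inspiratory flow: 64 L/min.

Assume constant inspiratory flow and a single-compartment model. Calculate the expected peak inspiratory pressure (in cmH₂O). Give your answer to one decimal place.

17.7

Flow: 64 L/min ÷ 60 = 1.0667 L/s.
Equation of motion (constant flow): PIP = Vt/C + R·V̇ + PEEP.
PIP = 590/93.7 + 6.9×1.0667 + 4 = 6.297 + 7.36 + 4 = 17.657 cmH2O.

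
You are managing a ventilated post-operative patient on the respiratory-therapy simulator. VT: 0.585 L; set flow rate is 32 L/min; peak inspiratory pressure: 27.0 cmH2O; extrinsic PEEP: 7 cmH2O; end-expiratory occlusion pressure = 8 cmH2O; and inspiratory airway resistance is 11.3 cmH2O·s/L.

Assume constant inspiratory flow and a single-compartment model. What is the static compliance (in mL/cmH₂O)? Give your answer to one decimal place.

45.1

Flow: 32 L/min ÷ 60 = 0.5333 L/s.
Total PEEP = 8 cmH2O (set 7 + intrinsic 1); this is the baseline alveolar pressure.
Equation of motion (constant flow): PIP = Vt/C + R·V̇ + PEEP.
Vt/C = PIP − R·V̇ − PEEP = 27.0 − 11.3×0.5333 − 8 = 27.0 − 6.026 − 8 = 12.974 cmH2O.
C = Vt / 12.974 = 585 / 12.974 = 45.09 mL/cmH2O.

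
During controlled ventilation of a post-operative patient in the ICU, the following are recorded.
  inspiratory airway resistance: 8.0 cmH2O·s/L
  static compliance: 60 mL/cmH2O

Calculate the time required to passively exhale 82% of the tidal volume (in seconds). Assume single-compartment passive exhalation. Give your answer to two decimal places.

τ = R × C = 8.0 × 60 mL/cmH2O = 8.0 × 0.060 L/cmH2O = 0.48 s.
Exhaled fraction f = 1 − e^(−t/τ) → t = −τ·ln(1 − f) = −0.48·ln(0.18) = 0.8231 s.

0.82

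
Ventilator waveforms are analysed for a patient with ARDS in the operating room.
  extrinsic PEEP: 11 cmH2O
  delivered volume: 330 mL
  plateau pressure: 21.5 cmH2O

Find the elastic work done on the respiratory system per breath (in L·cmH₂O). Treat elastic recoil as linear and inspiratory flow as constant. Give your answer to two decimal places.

Elastic work ≈ ½ × (Pplat − PEEP) × Vt = 0.5 × (21.5 − 11) × 0.330 L = 0.5 × 10.5 × 0.330 = 1.733 L·cmH2O.

1.73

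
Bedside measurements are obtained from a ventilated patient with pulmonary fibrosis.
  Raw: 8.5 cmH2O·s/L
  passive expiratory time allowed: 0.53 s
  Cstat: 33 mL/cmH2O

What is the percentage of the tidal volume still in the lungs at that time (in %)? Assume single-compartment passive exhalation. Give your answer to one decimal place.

τ = R × C = 8.5 × 33 mL/cmH2O = 8.5 × 0.033 L/cmH2O = 0.2805 s.
Passive exhalation: V(t)/V₀ = e^(−t/τ) = e^(−0.53/0.2805) = 0.1511.
Fraction remaining = 0.1511 → 15.11%.

15.1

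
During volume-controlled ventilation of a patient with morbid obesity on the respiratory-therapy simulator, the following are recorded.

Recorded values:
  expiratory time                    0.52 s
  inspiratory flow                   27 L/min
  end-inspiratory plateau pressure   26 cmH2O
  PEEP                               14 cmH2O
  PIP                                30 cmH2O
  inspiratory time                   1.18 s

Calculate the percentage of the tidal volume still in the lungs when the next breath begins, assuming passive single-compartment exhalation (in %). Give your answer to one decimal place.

Flow: 27 L/min ÷ 60 = 0.45 L/s.
Vt = flow × Ti = 0.45 L/s × 1.18 s × 1000 mL/L = 531.0 mL.
R = (PIP − Pplat)/V̇ = (30 − 26) / 0.45 = 4.0/0.45 = 8.889 cmH2O·s/L.
C = Vt/(Pplat − PEEP) = 531.0 / (26 − 14) = 531.0/12.0 = 44.25 mL/cmH2O.
τ = R × C = 8.889 × 0.04425 L/cmH2O = 0.3933 s.
Fraction remaining at end-expiration = e^(−Te/τ) = e^(−0.52/0.3933) = 0.2666 → 26.66%.

26.7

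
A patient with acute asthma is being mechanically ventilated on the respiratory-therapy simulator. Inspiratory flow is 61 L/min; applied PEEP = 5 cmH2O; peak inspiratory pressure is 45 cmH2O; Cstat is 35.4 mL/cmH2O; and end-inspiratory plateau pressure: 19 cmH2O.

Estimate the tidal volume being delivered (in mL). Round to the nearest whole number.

496

Vt = Cstat × (Pplat − PEEP) = 35.4 × (19 − 5) = 35.4 × 14.0 = 495.6 mL.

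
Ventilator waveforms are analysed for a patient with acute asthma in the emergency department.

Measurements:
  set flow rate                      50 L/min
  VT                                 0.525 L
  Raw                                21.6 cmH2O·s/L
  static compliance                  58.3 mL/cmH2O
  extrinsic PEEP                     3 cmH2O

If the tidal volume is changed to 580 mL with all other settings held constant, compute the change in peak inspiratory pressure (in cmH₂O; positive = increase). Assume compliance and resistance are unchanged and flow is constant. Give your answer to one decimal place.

PIP = Vt/C + R·V̇ + PEEP (constant-flow equation of motion).
Only the elastic term changes: ΔPIP = ΔVt / C = (580 − 525) / 58.3 = 0.9434 cmH2O.

0.9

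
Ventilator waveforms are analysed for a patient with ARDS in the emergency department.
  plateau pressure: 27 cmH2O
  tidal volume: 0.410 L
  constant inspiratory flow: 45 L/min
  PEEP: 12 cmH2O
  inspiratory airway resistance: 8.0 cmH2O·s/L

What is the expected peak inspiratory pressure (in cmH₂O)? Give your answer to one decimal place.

33.0

Flow: 45 L/min ÷ 60 = 0.75 L/s.
PIP = Pplat + Raw × flow = 27 + 8.0 × 0.75 = 27 + 6.0 = 33.0 cmH2O.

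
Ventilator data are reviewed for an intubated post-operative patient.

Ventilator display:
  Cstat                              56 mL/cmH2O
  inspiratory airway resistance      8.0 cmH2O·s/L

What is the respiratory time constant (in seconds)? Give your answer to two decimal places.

0.45

τ = R × C = 8.0 × 56 mL/cmH2O = 8.0 × 0.056 L/cmH2O = 0.448 s.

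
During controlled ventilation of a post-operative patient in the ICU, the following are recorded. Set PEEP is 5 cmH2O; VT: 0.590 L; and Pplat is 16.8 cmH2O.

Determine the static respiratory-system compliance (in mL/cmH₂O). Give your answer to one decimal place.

Cstat = Vt / (Pplat − PEEP) = 590 / (16.8 − 5) = 590 / 11.8 = 50.0 mL/cmH2O.

50.0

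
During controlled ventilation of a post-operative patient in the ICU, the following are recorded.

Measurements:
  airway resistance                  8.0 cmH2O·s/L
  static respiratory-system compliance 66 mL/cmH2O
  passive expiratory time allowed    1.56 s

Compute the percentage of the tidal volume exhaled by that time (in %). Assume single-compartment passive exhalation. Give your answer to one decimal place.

τ = R × C = 8.0 × 66 mL/cmH2O = 8.0 × 0.066 L/cmH2O = 0.528 s.
Passive exhalation: V(t)/V₀ = e^(−t/τ) = e^(−1.56/0.528) = 0.0521.
Fraction exhaled = 1 − 0.0521 = 0.9479 → 94.79%.

94.8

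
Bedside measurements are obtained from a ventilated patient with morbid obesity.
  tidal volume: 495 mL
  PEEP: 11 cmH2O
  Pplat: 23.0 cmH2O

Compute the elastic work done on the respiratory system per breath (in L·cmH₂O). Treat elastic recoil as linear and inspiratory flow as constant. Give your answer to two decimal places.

2.97

Elastic work ≈ ½ × (Pplat − PEEP) × Vt = 0.5 × (23.0 − 11) × 0.495 L = 0.5 × 12.0 × 0.495 = 2.97 L·cmH2O.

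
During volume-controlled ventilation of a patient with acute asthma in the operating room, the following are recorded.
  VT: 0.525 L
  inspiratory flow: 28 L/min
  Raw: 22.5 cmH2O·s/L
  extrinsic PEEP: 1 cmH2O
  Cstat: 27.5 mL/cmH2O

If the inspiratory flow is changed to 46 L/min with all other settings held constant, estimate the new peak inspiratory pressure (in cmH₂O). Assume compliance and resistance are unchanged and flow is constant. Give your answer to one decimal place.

Flow: 28 L/min ÷ 60 = 0.4667 L/s.
New flow: 46 L/min ÷ 60 = 0.7667 L/s.
PIP = Vt/C + R·V̇ + PEEP (constant-flow equation of motion).
Only the resistive term changes: ΔPIP = R × ΔV̇ = 22.5 × (0.7667 − 0.4667) = 22.5 × 0.3 = 6.75 cmH2O.
Original PIP = 525/27.5 + 22.5×0.4667 + 1 = 30.592 cmH2O; new PIP = 30.592 + (6.75) = 37.342 cmH2O.

37.3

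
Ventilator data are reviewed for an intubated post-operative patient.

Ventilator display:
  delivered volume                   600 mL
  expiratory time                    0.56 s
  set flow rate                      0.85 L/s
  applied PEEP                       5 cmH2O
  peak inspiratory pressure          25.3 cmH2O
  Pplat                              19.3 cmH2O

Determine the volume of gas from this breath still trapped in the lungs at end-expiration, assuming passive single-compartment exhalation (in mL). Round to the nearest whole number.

R = (PIP − Pplat)/V̇ = (25.3 − 19.3) / 0.85 = 6.0/0.85 = 7.059 cmH2O·s/L.
C = Vt/(Pplat − PEEP) = 600.0 / (19.3 − 5) = 600.0/14.3 = 41.958 mL/cmH2O.
τ = R × C = 7.059 × 0.04196 L/cmH2O = 0.2962 s.
Fraction remaining = e^(−Te/τ) = e^(−0.56/0.2962) = 0.151.
Trapped volume = 600.0 × 0.151 = 90.6 mL.

91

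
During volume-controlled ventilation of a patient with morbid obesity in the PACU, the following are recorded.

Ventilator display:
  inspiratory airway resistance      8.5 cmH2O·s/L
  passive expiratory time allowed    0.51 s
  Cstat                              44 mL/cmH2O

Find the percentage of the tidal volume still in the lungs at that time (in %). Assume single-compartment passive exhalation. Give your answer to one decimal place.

τ = R × C = 8.5 × 44 mL/cmH2O = 8.5 × 0.044 L/cmH2O = 0.374 s.
Passive exhalation: V(t)/V₀ = e^(−t/τ) = e^(−0.51/0.374) = 0.2557.
Fraction remaining = 0.2557 → 25.57%.

25.6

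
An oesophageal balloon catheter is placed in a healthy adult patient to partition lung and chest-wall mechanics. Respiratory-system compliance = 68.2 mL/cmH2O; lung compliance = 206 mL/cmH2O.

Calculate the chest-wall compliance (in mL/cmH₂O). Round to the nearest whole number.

102

1/Ccw = 1/Crs − 1/CL.
1/Ccw = 1/68.2 − 1/206 = 0.009808.
Ccw = 101.96 mL/cmH2O.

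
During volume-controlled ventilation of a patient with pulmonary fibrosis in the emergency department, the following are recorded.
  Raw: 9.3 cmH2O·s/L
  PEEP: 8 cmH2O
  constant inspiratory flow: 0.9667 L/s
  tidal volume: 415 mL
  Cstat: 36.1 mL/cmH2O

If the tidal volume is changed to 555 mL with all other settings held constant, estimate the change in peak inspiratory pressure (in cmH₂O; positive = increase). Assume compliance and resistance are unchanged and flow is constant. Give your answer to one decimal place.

3.9

PIP = Vt/C + R·V̇ + PEEP (constant-flow equation of motion).
Only the elastic term changes: ΔPIP = ΔVt / C = (555 − 415) / 36.1 = 3.878 cmH2O.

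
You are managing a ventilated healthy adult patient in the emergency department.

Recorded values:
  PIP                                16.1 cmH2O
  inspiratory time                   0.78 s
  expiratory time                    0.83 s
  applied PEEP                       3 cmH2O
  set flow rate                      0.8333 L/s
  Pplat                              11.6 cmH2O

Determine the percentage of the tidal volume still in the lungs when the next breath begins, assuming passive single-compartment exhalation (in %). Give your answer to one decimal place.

Vt = flow × Ti = 0.8333 L/s × 0.78 s × 1000 mL/L = 649.97 mL.
R = (PIP − Pplat)/V̇ = (16.1 − 11.6) / 0.8333 = 4.5/0.8333 = 5.4 cmH2O·s/L.
C = Vt/(Pplat − PEEP) = 649.97 / (11.6 − 3) = 649.97/8.6 = 75.578 mL/cmH2O.
τ = R × C = 5.4 × 0.07558 L/cmH2O = 0.4081 s.
Fraction remaining at end-expiration = e^(−Te/τ) = e^(−0.83/0.4081) = 0.1308 → 13.08%.

13.1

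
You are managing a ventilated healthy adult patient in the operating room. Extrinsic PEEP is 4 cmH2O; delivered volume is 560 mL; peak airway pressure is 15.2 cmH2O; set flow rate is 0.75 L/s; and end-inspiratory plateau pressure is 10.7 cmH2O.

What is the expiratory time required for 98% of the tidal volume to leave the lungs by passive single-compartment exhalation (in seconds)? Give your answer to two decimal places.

1.96

R = (PIP − Pplat)/V̇ = (15.2 − 10.7) / 0.75 = 4.5/0.75 = 6.0 cmH2O·s/L.
C = Vt/(Pplat − PEEP) = 560.0 / (10.7 − 4) = 560.0/6.7 = 83.582 mL/cmH2O.
τ = R × C = 6.0 × 0.08358 L/cmH2O = 0.5015 s.
t = −τ·ln(1 − 0.98) = −0.5015·ln(0.02) = 1.962 s.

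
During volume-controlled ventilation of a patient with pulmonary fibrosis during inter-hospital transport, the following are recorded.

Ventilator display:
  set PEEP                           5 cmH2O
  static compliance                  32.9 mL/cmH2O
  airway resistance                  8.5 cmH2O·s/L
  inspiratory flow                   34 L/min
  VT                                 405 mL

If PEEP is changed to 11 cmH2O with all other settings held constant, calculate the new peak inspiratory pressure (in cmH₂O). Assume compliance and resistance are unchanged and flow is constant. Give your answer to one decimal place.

Flow: 34 L/min ÷ 60 = 0.5667 L/s.
PIP = Vt/C + R·V̇ + PEEP (constant-flow equation of motion).
Only the baseline term changes: ΔPIP = ΔPEEP = 11 − 5 = 6.0 cmH2O.
Original PIP = 405/32.9 + 8.5×0.5667 + 5 = 22.127 cmH2O; new PIP = 22.127 + (6.0) = 28.127 cmH2O.

28.1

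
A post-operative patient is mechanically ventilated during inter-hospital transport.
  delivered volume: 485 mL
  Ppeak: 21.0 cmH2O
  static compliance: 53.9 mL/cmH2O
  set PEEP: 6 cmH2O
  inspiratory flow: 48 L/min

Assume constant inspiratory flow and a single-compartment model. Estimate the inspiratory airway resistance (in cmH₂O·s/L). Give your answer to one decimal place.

7.5

Flow: 48 L/min ÷ 60 = 0.8 L/s.
Equation of motion (constant flow): PIP = Vt/C + R·V̇ + PEEP.
R·V̇ = PIP − Vt/C − PEEP = 21.0 − 485/53.9 − 6 = 21.0 − 8.998 − 6 = 6.002 cmH2O.
R = 6.002 / 0.8 = 7.503 cmH2O·s/L.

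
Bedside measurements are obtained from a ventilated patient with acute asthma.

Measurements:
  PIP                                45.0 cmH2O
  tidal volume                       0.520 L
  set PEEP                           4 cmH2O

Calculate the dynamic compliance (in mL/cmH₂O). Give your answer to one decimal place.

Dynamic compliance = Vt / (PIP − PEEP) = 520 / (45.0 − 4) = 520 / 41.0 = 12.683 mL/cmH2O.

12.7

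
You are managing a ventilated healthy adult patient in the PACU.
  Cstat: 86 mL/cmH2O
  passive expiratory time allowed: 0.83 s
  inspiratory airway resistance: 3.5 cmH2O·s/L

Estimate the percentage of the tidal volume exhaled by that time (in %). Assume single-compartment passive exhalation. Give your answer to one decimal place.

τ = R × C = 3.5 × 86 mL/cmH2O = 3.5 × 0.086 L/cmH2O = 0.301 s.
Passive exhalation: V(t)/V₀ = e^(−t/τ) = e^(−0.83/0.301) = 0.06345.
Fraction exhaled = 1 − 0.06345 = 0.9366 → 93.66%.

93.7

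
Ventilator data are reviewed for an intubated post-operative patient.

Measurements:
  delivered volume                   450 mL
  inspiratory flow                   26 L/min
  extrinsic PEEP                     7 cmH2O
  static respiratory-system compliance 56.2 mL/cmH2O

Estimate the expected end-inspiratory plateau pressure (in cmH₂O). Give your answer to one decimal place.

15.0

Pplat = PEEP + Vt / Cstat = 7 + 450 / 56.2 = 7 + 8.007 = 15.007 cmH2O.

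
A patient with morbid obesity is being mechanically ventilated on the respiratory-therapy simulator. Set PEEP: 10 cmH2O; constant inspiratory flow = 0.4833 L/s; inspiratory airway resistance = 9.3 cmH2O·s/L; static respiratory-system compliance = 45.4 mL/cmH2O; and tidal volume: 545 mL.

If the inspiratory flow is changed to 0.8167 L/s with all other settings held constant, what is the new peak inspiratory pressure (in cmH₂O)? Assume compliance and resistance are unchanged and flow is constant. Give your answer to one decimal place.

PIP = Vt/C + R·V̇ + PEEP (constant-flow equation of motion).
Only the resistive term changes: ΔPIP = R × ΔV̇ = 9.3 × (0.8167 − 0.4833) = 9.3 × 0.3334 = 3.101 cmH2O.
Original PIP = 545/45.4 + 9.3×0.4833 + 10 = 26.499 cmH2O; new PIP = 26.499 + (3.101) = 29.6 cmH2O.

29.6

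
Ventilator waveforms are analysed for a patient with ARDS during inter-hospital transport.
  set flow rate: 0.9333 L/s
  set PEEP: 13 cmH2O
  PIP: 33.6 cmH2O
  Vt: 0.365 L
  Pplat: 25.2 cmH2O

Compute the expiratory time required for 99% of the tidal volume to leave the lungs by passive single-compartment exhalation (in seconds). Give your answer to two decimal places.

1.24

R = (PIP − Pplat)/V̇ = (33.6 − 25.2) / 0.9333 = 8.4/0.9333 = 9.0 cmH2O·s/L.
C = Vt/(Pplat − PEEP) = 365.0 / (25.2 − 13) = 365.0/12.2 = 29.918 mL/cmH2O.
τ = R × C = 9.0 × 0.02992 L/cmH2O = 0.2693 s.
t = −τ·ln(1 − 0.99) = −0.2693·ln(0.01) = 1.24 s.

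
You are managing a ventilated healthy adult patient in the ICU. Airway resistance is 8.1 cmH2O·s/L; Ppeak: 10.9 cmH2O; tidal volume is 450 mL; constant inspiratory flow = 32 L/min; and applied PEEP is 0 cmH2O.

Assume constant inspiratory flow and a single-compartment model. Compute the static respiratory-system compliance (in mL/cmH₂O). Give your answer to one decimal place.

68.4

Flow: 32 L/min ÷ 60 = 0.5333 L/s.
Equation of motion (constant flow): PIP = Vt/C + R·V̇ + PEEP.
Vt/C = PIP − R·V̇ − PEEP = 10.9 − 8.1×0.5333 − 0 = 10.9 − 4.32 − 0 = 6.58 cmH2O.
C = Vt / 6.58 = 450 / 6.58 = 68.389 mL/cmH2O.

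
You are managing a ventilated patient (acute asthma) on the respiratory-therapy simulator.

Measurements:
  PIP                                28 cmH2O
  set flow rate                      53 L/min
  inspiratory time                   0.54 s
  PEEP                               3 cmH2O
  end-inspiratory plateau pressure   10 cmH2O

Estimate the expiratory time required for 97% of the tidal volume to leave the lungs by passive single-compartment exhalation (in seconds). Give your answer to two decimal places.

Flow: 53 L/min ÷ 60 = 0.8833 L/s.
Vt = flow × Ti = 0.8833 L/s × 0.54 s × 1000 mL/L = 476.98 mL.
R = (PIP − Pplat)/V̇ = (28 − 10) / 0.8833 = 18.0/0.8833 = 20.378 cmH2O·s/L.
C = Vt/(Pplat − PEEP) = 476.98 / (10 − 3) = 476.98/7.0 = 68.14 mL/cmH2O.
τ = R × C = 20.378 × 0.06814 L/cmH2O = 1.389 s.
t = −τ·ln(1 − 0.97) = −1.389·ln(0.03) = 4.871 s.

4.87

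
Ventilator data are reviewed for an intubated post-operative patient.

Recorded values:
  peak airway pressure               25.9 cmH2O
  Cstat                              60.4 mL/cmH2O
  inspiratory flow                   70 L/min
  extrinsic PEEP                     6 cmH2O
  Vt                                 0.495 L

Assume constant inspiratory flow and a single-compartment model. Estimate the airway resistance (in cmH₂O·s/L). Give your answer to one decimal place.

10.0

Flow: 70 L/min ÷ 60 = 1.1667 L/s.
Equation of motion (constant flow): PIP = Vt/C + R·V̇ + PEEP.
R·V̇ = PIP − Vt/C − PEEP = 25.9 − 495/60.4 − 6 = 25.9 − 8.195 − 6 = 11.705 cmH2O.
R = 11.705 / 1.1667 = 10.033 cmH2O·s/L.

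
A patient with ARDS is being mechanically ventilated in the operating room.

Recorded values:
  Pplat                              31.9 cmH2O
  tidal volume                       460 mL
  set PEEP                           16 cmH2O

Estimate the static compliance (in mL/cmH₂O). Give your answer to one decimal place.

28.9

Cstat = Vt / (Pplat − PEEP) = 460 / (31.9 − 16) = 460 / 15.9 = 28.931 mL/cmH2O.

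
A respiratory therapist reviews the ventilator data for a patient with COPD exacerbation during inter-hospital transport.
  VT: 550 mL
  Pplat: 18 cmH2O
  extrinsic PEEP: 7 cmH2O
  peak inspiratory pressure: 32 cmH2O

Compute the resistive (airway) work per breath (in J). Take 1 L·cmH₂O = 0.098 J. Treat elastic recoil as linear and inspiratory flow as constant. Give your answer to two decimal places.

With constant inspiratory flow the resistive pressure is constant at PIP − Pplat = 32 − 18 = 14.0 cmH2O, so resistive work = 14.0 × 0.550 = 7.7 L·cmH2O.
× 0.098 J/(L·cmH2O) → 0.7546 J.

0.75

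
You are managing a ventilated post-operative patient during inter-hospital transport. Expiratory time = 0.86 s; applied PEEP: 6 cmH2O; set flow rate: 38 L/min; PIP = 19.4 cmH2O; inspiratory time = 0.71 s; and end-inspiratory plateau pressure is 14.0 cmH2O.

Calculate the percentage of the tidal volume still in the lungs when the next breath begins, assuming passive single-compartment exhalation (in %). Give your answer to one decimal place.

16.6

Flow: 38 L/min ÷ 60 = 0.6333 L/s.
Vt = flow × Ti = 0.6333 L/s × 0.71 s × 1000 mL/L = 449.64 mL.
R = (PIP − Pplat)/V̇ = (19.4 − 14.0) / 0.6333 = 5.4/0.6333 = 8.527 cmH2O·s/L.
C = Vt/(Pplat − PEEP) = 449.64 / (14.0 − 6) = 449.64/8.0 = 56.205 mL/cmH2O.
τ = R × C = 8.527 × 0.05621 L/cmH2O = 0.4793 s.
Fraction remaining at end-expiration = e^(−Te/τ) = e^(−0.86/0.4793) = 0.1662 → 16.62%.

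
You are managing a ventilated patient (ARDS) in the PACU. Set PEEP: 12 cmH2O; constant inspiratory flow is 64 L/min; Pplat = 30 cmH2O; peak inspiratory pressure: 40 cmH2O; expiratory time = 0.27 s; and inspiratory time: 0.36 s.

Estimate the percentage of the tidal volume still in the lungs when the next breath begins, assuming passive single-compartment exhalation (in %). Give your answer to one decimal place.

Flow: 64 L/min ÷ 60 = 1.0667 L/s.
Vt = flow × Ti = 1.0667 L/s × 0.36 s × 1000 mL/L = 384.01 mL.
R = (PIP − Pplat)/V̇ = (40 − 30) / 1.0667 = 10.0/1.0667 = 9.375 cmH2O·s/L.
C = Vt/(Pplat − PEEP) = 384.01 / (30 − 12) = 384.01/18.0 = 21.334 mL/cmH2O.
τ = R × C = 9.375 × 0.02133 L/cmH2O = 0.2 s.
Fraction remaining at end-expiration = e^(−Te/τ) = e^(−0.27/0.2) = 0.2592 → 25.92%.

25.9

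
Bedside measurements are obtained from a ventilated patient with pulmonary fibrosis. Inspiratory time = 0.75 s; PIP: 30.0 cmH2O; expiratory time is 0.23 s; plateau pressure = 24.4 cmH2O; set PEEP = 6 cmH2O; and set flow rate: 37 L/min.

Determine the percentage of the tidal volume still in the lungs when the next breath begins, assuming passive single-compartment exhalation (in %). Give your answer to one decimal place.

Flow: 37 L/min ÷ 60 = 0.6167 L/s.
Vt = flow × Ti = 0.6167 L/s × 0.75 s × 1000 mL/L = 462.53 mL.
R = (PIP − Pplat)/V̇ = (30.0 − 24.4) / 0.6167 = 5.6/0.6167 = 9.081 cmH2O·s/L.
C = Vt/(Pplat − PEEP) = 462.53 / (24.4 − 6) = 462.53/18.4 = 25.138 mL/cmH2O.
τ = R × C = 9.081 × 0.02514 L/cmH2O = 0.2283 s.
Fraction remaining at end-expiration = e^(−Te/τ) = e^(−0.23/0.2283) = 0.3652 → 36.52%.

36.5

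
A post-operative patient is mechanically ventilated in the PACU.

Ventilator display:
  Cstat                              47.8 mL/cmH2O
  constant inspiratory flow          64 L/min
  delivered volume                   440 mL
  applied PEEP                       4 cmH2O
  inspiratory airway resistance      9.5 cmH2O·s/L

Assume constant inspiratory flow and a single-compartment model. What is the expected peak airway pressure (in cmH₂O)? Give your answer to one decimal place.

Flow: 64 L/min ÷ 60 = 1.0667 L/s.
Equation of motion (constant flow): PIP = Vt/C + R·V̇ + PEEP.
PIP = 440/47.8 + 9.5×1.0667 + 4 = 9.205 + 10.134 + 4 = 23.339 cmH2O.

23.3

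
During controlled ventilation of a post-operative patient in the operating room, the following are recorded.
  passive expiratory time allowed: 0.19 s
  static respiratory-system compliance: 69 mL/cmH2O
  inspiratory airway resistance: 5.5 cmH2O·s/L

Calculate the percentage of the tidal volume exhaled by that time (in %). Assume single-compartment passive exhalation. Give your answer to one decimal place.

τ = R × C = 5.5 × 69 mL/cmH2O = 5.5 × 0.069 L/cmH2O = 0.3795 s.
Passive exhalation: V(t)/V₀ = e^(−t/τ) = e^(−0.19/0.3795) = 0.6061.
Fraction exhaled = 1 − 0.6061 = 0.3939 → 39.39%.

39.4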